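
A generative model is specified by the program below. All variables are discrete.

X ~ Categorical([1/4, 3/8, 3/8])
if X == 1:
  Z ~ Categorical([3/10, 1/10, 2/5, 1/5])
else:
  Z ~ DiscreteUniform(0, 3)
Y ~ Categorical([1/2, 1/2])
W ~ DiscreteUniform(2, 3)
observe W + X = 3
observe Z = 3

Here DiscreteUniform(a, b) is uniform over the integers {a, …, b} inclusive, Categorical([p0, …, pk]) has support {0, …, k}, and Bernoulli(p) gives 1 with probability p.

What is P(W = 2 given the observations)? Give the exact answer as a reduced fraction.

P(W = 2 | obs) = 6/11

Enumerate traces; 4 have nonzero weight after conditioning:
  (X=0, Z=3, Y=0, W=3) weight 1/64
  (X=0, Z=3, Y=1, W=3) weight 1/64
  (X=1, Z=3, Y=0, W=2) weight 3/160
  (X=1, Z=3, Y=1, W=2) weight 3/160
Group by W:
  weight(W=2) = 3/80
  weight(W=3) = 1/32
Total weight = 3/80 + 1/32 = 11/160
P(W=2 | obs) = 3/80 / 11/160 = 6/11
P(W=3 | obs) = 1/32 / 11/160 = 5/11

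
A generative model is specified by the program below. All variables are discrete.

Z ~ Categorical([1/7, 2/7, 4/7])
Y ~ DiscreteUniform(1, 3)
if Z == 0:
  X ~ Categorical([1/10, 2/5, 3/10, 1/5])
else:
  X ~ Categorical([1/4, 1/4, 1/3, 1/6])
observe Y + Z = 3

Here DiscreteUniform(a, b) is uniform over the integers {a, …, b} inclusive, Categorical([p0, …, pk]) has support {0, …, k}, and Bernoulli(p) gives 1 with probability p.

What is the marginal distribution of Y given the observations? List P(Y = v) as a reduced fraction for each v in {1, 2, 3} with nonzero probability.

P(Y=1) = 4/7, P(Y=2) = 2/7, P(Y=3) = 1/7

Enumerate traces; 12 have nonzero weight after conditioning:
  (Z=0, Y=3, X=0) weight 1/210
  (Z=0, Y=3, X=1) weight 2/105
  (Z=0, Y=3, X=2) weight 1/70
  (Z=0, Y=3, X=3) weight 1/105
  (Z=1, Y=2, X=0) weight 1/42
  (Z=1, Y=2, X=1) weight 1/42
  (Z=1, Y=2, X=2) weight 2/63
  (Z=1, Y=2, X=3) weight 1/63
  (Z=2, Y=1, X=0) weight 1/21
  … 3 more
Group by Y:
  weight(Y=1) = 4/21
  weight(Y=2) = 2/21
  weight(Y=3) = 1/21
Total weight = 4/21 + 2/21 + 1/21 = 1/3
P(Y=1 | obs) = 4/21 / 1/3 = 4/7
P(Y=2 | obs) = 2/21 / 1/3 = 2/7
P(Y=3 | obs) = 1/21 / 1/3 = 1/7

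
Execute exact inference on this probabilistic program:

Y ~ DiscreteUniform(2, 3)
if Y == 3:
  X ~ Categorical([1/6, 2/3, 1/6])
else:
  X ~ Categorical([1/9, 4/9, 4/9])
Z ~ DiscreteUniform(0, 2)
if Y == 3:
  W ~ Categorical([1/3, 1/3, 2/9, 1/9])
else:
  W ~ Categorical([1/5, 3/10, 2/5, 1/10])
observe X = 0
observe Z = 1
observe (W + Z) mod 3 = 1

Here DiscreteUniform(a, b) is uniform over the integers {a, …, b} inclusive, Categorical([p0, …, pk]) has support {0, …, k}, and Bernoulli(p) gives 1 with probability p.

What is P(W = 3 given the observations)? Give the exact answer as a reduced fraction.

P(W = 3 | obs) = 8/29

Enumerate traces; 4 have nonzero weight after conditioning:
  (Y=2, X=0, Z=1, W=0) weight 1/270
  (Y=2, X=0, Z=1, W=3) weight 1/540
  (Y=3, X=0, Z=1, W=0) weight 1/108
  (Y=3, X=0, Z=1, W=3) weight 1/324
Group by W:
  weight(W=0) = 7/540
  weight(W=3) = 2/405
Total weight = 7/540 + 2/405 = 29/1620
P(W=0 | obs) = 7/540 / 29/1620 = 21/29
P(W=3 | obs) = 2/405 / 29/1620 = 8/29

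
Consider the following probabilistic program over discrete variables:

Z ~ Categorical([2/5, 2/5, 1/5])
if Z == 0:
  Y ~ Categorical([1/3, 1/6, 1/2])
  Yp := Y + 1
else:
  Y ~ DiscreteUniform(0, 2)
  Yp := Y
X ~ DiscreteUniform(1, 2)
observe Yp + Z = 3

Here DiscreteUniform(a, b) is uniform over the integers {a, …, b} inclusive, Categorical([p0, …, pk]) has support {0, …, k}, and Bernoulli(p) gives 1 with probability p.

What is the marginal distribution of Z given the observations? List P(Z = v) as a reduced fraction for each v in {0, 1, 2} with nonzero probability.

Enumerate traces; 6 have nonzero weight after conditioning:
  (Z=0, Y=2, X=1) weight 1/10
  (Z=0, Y=2, X=2) weight 1/10
  (Z=1, Y=2, X=1) weight 1/15
  (Z=1, Y=2, X=2) weight 1/15
  (Z=2, Y=1, X=1) weight 1/30
  (Z=2, Y=1, X=2) weight 1/30
Group by Z:
  weight(Z=0) = 1/5
  weight(Z=1) = 2/15
  weight(Z=2) = 1/15
Total weight = 1/5 + 2/15 + 1/15 = 2/5
P(Z=0 | obs) = 1/5 / 2/5 = 1/2
P(Z=1 | obs) = 2/15 / 2/5 = 1/3
P(Z=2 | obs) = 1/15 / 2/5 = 1/6

P(Z=0) = 1/2, P(Z=1) = 1/3, P(Z=2) = 1/6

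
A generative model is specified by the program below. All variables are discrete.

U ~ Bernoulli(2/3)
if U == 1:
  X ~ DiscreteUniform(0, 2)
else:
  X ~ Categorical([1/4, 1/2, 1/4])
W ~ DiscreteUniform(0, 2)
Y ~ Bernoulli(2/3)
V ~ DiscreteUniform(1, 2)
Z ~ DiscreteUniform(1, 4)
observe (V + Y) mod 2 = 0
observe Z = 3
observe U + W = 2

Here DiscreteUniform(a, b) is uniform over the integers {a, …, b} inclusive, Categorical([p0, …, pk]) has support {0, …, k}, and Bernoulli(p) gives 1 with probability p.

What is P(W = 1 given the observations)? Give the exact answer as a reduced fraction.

P(W = 1 | obs) = 2/3

Enumerate traces; 12 have nonzero weight after conditioning:
  (U=0, X=0, W=2, Y=0, V=2, Z=3) weight 1/864
  (U=0, X=0, W=2, Y=1, V=1, Z=3) weight 1/432
  (U=0, X=1, W=2, Y=0, V=2, Z=3) weight 1/432
  (U=0, X=1, W=2, Y=1, V=1, Z=3) weight 1/216
  (U=0, X=2, W=2, Y=0, V=2, Z=3) weight 1/864
  (U=0, X=2, W=2, Y=1, V=1, Z=3) weight 1/432
  (U=1, X=0, W=1, Y=0, V=2, Z=3) weight 1/324
  (U=1, X=0, W=1, Y=1, V=1, Z=3) weight 1/162
  … 4 more
Group by W:
  weight(W=1) = 1/36
  weight(W=2) = 1/72
Total weight = 1/36 + 1/72 = 1/24
P(W=1 | obs) = 1/36 / 1/24 = 2/3
P(W=2 | obs) = 1/72 / 1/24 = 1/3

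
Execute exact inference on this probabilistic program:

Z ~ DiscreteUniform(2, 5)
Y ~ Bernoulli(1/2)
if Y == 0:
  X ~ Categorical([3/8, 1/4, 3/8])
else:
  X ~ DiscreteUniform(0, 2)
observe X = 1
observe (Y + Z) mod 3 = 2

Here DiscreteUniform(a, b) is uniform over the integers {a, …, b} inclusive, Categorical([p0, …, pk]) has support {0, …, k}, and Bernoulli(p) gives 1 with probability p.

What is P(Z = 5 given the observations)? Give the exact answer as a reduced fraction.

Enumerate traces; 3 have nonzero weight after conditioning:
  (Z=2, Y=0, X=1) weight 1/32
  (Z=4, Y=1, X=1) weight 1/24
  (Z=5, Y=0, X=1) weight 1/32
Group by Z:
  weight(Z=2) = 1/32
  weight(Z=4) = 1/24
  weight(Z=5) = 1/32
Total weight = 1/32 + 1/24 + 1/32 = 5/48
P(Z=2 | obs) = 1/32 / 5/48 = 3/10
P(Z=4 | obs) = 1/24 / 5/48 = 2/5
P(Z=5 | obs) = 1/32 / 5/48 = 3/10

P(Z = 5 | obs) = 3/10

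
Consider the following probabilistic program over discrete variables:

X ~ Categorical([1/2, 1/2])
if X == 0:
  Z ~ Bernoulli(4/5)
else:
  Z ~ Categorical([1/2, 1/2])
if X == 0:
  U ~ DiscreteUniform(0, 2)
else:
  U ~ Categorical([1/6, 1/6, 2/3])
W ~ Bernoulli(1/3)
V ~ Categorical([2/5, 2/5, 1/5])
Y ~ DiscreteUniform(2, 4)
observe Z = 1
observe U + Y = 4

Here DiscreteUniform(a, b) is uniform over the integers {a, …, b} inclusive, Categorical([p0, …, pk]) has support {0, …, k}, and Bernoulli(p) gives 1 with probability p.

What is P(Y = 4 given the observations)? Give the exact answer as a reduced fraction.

P(Y = 4 | obs) = 7/26

Enumerate traces; 36 have nonzero weight after conditioning:
  (X=0, Z=1, U=0, W=0, V=0, Y=4) weight 8/675
  (X=0, Z=1, U=0, W=0, V=1, Y=4) weight 8/675
  (X=0, Z=1, U=0, W=0, V=2, Y=4) weight 4/675
  (X=0, Z=1, U=0, W=1, V=0, Y=4) weight 4/675
  (X=0, Z=1, U=0, W=1, V=1, Y=4) weight 4/675
  (X=0, Z=1, U=0, W=1, V=2, Y=4) weight 2/675
  (X=0, Z=1, U=1, W=0, V=0, Y=3) weight 8/675
  (X=0, Z=1, U=1, W=0, V=1, Y=3) weight 8/675
  (X=0, Z=1, U=2, W=0, V=0, Y=2) weight 8/675
  … 27 more
Group by Y:
  weight(Y=2) = 1/10
  weight(Y=3) = 7/120
  weight(Y=4) = 7/120
Total weight = 1/10 + 7/120 + 7/120 = 13/60
P(Y=2 | obs) = 1/10 / 13/60 = 6/13
P(Y=3 | obs) = 7/120 / 13/60 = 7/26
P(Y=4 | obs) = 7/120 / 13/60 = 7/26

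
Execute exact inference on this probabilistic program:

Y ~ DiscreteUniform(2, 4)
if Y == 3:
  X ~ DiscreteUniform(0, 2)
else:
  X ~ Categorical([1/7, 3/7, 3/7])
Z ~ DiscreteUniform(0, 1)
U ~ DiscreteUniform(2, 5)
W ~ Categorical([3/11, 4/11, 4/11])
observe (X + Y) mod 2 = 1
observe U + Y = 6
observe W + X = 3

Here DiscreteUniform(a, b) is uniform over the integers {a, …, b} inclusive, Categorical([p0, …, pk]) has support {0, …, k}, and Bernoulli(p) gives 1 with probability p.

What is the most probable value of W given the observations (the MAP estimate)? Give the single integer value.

Enumerate traces; 6 have nonzero weight after conditioning:
  (Y=2, X=1, Z=0, U=4, W=2) weight 1/154
  (Y=2, X=1, Z=1, U=4, W=2) weight 1/154
  (Y=3, X=2, Z=0, U=3, W=1) weight 1/198
  (Y=3, X=2, Z=1, U=3, W=1) weight 1/198
  (Y=4, X=1, Z=0, U=2, W=2) weight 1/154
  (Y=4, X=1, Z=1, U=2, W=2) weight 1/154
Group by W:
  weight(W=1) = 1/99
  weight(W=2) = 2/77
Total weight = 1/99 + 2/77 = 25/693
P(W=1 | obs) = 1/99 / 25/693 = 7/25
P(W=2 | obs) = 2/77 / 25/693 = 18/25
argmax = 2

argmax_v P(W = v | obs) = 2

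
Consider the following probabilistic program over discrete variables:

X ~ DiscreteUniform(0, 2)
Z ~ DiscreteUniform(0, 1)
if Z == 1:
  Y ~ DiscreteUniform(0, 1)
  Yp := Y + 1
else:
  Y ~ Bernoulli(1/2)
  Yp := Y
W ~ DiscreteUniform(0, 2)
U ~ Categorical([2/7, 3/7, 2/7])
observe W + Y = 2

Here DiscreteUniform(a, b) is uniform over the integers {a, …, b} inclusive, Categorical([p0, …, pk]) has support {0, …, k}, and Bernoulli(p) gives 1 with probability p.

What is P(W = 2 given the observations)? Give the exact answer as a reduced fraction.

P(W = 2 | obs) = 1/2

Enumerate traces; 36 have nonzero weight after conditioning:
  (X=0, Z=0, Y=0, W=2, U=0) weight 1/126
  (X=0, Z=0, Y=0, W=2, U=1) weight 1/84
  (X=0, Z=0, Y=0, W=2, U=2) weight 1/126
  (X=0, Z=0, Y=1, W=1, U=0) weight 1/126
  (X=0, Z=0, Y=1, W=1, U=1) weight 1/84
  (X=0, Z=0, Y=1, W=1, U=2) weight 1/126
  (X=0, Z=1, Y=0, W=2, U=0) weight 1/126
  (X=0, Z=1, Y=0, W=2, U=1) weight 1/84
  … 28 more
Group by W:
  weight(W=1) = 1/6
  weight(W=2) = 1/6
Total weight = 1/6 + 1/6 = 1/3
P(W=1 | obs) = 1/6 / 1/3 = 1/2
P(W=2 | obs) = 1/6 / 1/3 = 1/2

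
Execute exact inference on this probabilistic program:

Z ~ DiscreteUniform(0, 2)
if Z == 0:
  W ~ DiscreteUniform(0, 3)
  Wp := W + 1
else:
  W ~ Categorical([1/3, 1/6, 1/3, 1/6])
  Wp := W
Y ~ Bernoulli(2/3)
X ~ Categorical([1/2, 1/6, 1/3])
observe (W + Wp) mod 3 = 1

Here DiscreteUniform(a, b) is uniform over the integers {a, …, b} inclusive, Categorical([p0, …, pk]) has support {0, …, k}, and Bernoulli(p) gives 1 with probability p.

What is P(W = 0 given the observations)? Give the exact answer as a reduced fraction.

Enumerate traces; 24 have nonzero weight after conditioning:
  (Z=0, W=0, Y=0, X=0) weight 1/72
  (Z=0, W=0, Y=0, X=1) weight 1/216
  (Z=0, W=0, Y=0, X=2) weight 1/108
  (Z=0, W=0, Y=1, X=0) weight 1/36
  (Z=0, W=0, Y=1, X=1) weight 1/108
  (Z=0, W=0, Y=1, X=2) weight 1/54
  (Z=0, W=3, Y=0, X=0) weight 1/72
  (Z=0, W=3, Y=0, X=1) weight 1/216
  (Z=1, W=2, Y=0, X=0) weight 1/54
  … 15 more
Group by W:
  weight(W=0) = 1/12
  weight(W=2) = 2/9
  weight(W=3) = 1/12
Total weight = 1/12 + 2/9 + 1/12 = 7/18
P(W=0 | obs) = 1/12 / 7/18 = 3/14
P(W=2 | obs) = 2/9 / 7/18 = 4/7
P(W=3 | obs) = 1/12 / 7/18 = 3/14

P(W = 0 | obs) = 3/14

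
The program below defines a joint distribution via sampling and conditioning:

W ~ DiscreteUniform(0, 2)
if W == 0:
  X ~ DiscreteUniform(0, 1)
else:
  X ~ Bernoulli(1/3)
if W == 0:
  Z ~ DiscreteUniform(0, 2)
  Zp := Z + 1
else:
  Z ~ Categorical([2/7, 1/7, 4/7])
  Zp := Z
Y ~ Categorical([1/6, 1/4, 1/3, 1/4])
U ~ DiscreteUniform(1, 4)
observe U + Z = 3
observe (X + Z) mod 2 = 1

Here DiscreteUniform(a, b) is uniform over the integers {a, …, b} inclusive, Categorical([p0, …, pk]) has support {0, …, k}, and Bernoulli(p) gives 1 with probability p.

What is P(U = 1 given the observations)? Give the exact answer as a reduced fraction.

P(U = 1 | obs) = 23/53

Enumerate traces; 36 have nonzero weight after conditioning:
  (W=0, X=0, Z=1, Y=0, U=2) weight 1/432
  (W=0, X=0, Z=1, Y=1, U=2) weight 1/288
  (W=0, X=0, Z=1, Y=2, U=2) weight 1/216
  (W=0, X=0, Z=1, Y=3, U=2) weight 1/288
  (W=0, X=1, Z=0, Y=0, U=3) weight 1/432
  (W=0, X=1, Z=0, Y=1, U=3) weight 1/288
  (W=0, X=1, Z=0, Y=2, U=3) weight 1/216
  (W=0, X=1, Z=0, Y=3, U=3) weight 1/288
  (W=0, X=1, Z=2, Y=0, U=1) weight 1/432
  … 27 more
Group by U:
  weight(U=1) = 23/504
  weight(U=2) = 5/168
  weight(U=3) = 5/168
Total weight = 23/504 + 5/168 + 5/168 = 53/504
P(U=1 | obs) = 23/504 / 53/504 = 23/53
P(U=2 | obs) = 5/168 / 53/504 = 15/53
P(U=3 | obs) = 5/168 / 53/504 = 15/53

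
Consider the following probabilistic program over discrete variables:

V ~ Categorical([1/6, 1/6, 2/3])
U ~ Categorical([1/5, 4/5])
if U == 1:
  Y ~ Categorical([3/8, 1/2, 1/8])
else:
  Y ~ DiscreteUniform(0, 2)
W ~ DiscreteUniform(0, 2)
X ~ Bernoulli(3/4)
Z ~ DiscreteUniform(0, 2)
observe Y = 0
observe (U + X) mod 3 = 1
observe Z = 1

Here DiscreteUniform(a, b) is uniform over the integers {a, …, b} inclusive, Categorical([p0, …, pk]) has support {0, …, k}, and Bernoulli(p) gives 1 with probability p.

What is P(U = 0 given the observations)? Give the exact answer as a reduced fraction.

Enumerate traces; 18 have nonzero weight after conditioning:
  (V=0, U=0, Y=0, W=0, X=1, Z=1) weight 1/1080
  (V=0, U=0, Y=0, W=1, X=1, Z=1) weight 1/1080
  (V=0, U=0, Y=0, W=2, X=1, Z=1) weight 1/1080
  (V=0, U=1, Y=0, W=0, X=0, Z=1) weight 1/720
  (V=0, U=1, Y=0, W=1, X=0, Z=1) weight 1/720
  (V=0, U=1, Y=0, W=2, X=0, Z=1) weight 1/720
  (V=1, U=0, Y=0, W=0, X=1, Z=1) weight 1/1080
  (V=1, U=0, Y=0, W=1, X=1, Z=1) weight 1/1080
  … 10 more
Group by U:
  weight(U=0) = 1/60
  weight(U=1) = 1/40
Total weight = 1/60 + 1/40 = 1/24
P(U=0 | obs) = 1/60 / 1/24 = 2/5
P(U=1 | obs) = 1/40 / 1/24 = 3/5

P(U = 0 | obs) = 2/5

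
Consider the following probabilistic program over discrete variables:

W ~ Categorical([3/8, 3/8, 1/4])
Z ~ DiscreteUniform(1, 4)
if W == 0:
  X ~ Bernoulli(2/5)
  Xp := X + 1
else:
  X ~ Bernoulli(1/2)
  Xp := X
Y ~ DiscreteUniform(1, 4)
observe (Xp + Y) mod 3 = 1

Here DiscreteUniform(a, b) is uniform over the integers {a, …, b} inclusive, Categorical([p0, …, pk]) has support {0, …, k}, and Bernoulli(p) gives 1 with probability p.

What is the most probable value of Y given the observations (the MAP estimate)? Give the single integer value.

argmax_v P(Y = v | obs) = 3

Enumerate traces; 32 have nonzero weight after conditioning:
  (W=0, Z=1, X=0, Y=3) weight 9/640
  (W=0, Z=1, X=1, Y=2) weight 3/320
  (W=0, Z=2, X=0, Y=3) weight 9/640
  (W=0, Z=2, X=1, Y=2) weight 3/320
  (W=0, Z=3, X=0, Y=3) weight 9/640
  (W=0, Z=3, X=1, Y=2) weight 3/320
  (W=0, Z=4, X=0, Y=3) weight 9/640
  (W=0, Z=4, X=1, Y=2) weight 3/320
  (W=1, Z=1, X=0, Y=1) weight 3/256
  (W=1, Z=1, X=0, Y=4) weight 3/256
  … 22 more
Group by Y:
  weight(Y=1) = 5/64
  weight(Y=2) = 3/80
  weight(Y=3) = 43/320
  weight(Y=4) = 5/64
Total weight = 5/64 + 3/80 + 43/320 + 5/64 = 21/64
P(Y=1 | obs) = 5/64 / 21/64 = 5/21
P(Y=2 | obs) = 3/80 / 21/64 = 4/35
P(Y=3 | obs) = 43/320 / 21/64 = 43/105
P(Y=4 | obs) = 5/64 / 21/64 = 5/21
argmax = 3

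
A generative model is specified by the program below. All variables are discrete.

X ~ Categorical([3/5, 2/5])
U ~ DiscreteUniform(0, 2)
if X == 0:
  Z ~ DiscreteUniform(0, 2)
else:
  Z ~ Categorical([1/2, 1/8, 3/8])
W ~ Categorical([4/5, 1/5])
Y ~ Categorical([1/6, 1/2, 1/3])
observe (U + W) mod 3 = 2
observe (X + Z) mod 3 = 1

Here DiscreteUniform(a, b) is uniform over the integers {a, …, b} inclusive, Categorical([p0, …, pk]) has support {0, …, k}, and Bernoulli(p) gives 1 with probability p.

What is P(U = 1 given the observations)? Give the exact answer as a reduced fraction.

P(U = 1 | obs) = 1/5

Enumerate traces; 12 have nonzero weight after conditioning:
  (X=0, U=1, Z=1, W=1, Y=0) weight 1/450
  (X=0, U=1, Z=1, W=1, Y=1) weight 1/150
  (X=0, U=1, Z=1, W=1, Y=2) weight 1/225
  (X=0, U=2, Z=1, W=0, Y=0) weight 2/225
  (X=0, U=2, Z=1, W=0, Y=1) weight 2/75
  (X=0, U=2, Z=1, W=0, Y=2) weight 4/225
  (X=1, U=1, Z=0, W=1, Y=0) weight 1/450
  (X=1, U=1, Z=0, W=1, Y=1) weight 1/150
  … 4 more
Group by U:
  weight(U=1) = 2/75
  weight(U=2) = 8/75
Total weight = 2/75 + 8/75 = 2/15
P(U=1 | obs) = 2/75 / 2/15 = 1/5
P(U=2 | obs) = 8/75 / 2/15 = 4/5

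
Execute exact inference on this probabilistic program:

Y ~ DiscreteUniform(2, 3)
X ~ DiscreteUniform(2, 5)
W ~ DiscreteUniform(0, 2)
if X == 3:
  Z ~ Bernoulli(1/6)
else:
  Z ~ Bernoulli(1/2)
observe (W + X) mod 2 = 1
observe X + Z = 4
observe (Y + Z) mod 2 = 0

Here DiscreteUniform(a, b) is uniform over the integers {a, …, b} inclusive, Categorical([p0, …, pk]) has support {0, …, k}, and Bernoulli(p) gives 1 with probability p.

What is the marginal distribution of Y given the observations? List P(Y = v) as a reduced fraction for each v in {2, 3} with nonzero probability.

P(Y=2) = 3/5, P(Y=3) = 2/5

Enumerate traces; 3 have nonzero weight after conditioning:
  (Y=2, X=4, W=1, Z=0) weight 1/48
  (Y=3, X=3, W=0, Z=1) weight 1/144
  (Y=3, X=3, W=2, Z=1) weight 1/144
Group by Y:
  weight(Y=2) = 1/48
  weight(Y=3) = 1/72
Total weight = 1/48 + 1/72 = 5/144
P(Y=2 | obs) = 1/48 / 5/144 = 3/5
P(Y=3 | obs) = 1/72 / 5/144 = 2/5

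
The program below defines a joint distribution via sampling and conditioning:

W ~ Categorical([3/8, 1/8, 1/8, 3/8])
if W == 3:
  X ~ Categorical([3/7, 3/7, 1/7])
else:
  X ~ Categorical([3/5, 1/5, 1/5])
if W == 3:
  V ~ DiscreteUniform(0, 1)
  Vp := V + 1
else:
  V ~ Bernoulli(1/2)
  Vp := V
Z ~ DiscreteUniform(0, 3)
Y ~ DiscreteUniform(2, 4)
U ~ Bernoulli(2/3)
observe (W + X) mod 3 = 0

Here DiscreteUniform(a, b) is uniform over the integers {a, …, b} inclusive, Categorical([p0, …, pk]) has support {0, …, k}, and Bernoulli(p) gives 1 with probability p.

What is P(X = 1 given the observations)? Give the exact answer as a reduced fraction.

P(X = 1 | obs) = 7/122

Enumerate traces; 192 have nonzero weight after conditioning:
  (W=0, X=0, V=0, Z=0, Y=2, U=0) weight 1/320
  (W=0, X=0, V=0, Z=0, Y=2, U=1) weight 1/160
  (W=0, X=0, V=0, Z=0, Y=3, U=0) weight 1/320
  (W=0, X=0, V=0, Z=0, Y=3, U=1) weight 1/160
  (W=0, X=0, V=0, Z=0, Y=4, U=0) weight 1/320
  (W=0, X=0, V=0, Z=0, Y=4, U=1) weight 1/160
  (W=0, X=0, V=0, Z=1, Y=2, U=0) weight 1/320
  (W=0, X=0, V=0, Z=1, Y=2, U=1) weight 1/160
  (W=1, X=2, V=0, Z=0, Y=2, U=0) weight 1/2880
  (W=2, X=1, V=0, Z=0, Y=2, U=0) weight 1/2880
  … 182 more
Group by X:
  weight(X=0) = 27/70
  weight(X=1) = 1/40
  weight(X=2) = 1/40
Total weight = 27/70 + 1/40 + 1/40 = 61/140
P(X=0 | obs) = 27/70 / 61/140 = 54/61
P(X=1 | obs) = 1/40 / 61/140 = 7/122
P(X=2 | obs) = 1/40 / 61/140 = 7/122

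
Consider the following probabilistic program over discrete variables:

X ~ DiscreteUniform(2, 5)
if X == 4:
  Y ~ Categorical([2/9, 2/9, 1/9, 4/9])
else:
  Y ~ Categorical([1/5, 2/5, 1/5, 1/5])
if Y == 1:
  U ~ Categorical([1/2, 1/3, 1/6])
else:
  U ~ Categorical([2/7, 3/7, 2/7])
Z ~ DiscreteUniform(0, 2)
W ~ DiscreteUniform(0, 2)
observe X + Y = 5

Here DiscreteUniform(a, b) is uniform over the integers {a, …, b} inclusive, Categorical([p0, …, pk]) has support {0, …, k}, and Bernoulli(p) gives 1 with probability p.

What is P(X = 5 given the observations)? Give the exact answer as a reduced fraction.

Enumerate traces; 108 have nonzero weight after conditioning:
  (X=2, Y=3, U=0, Z=0, W=0) weight 1/630
  (X=2, Y=3, U=0, Z=0, W=1) weight 1/630
  (X=2, Y=3, U=0, Z=0, W=2) weight 1/630
  (X=2, Y=3, U=0, Z=1, W=0) weight 1/630
  (X=2, Y=3, U=0, Z=1, W=1) weight 1/630
  (X=2, Y=3, U=0, Z=1, W=2) weight 1/630
  (X=2, Y=3, U=0, Z=2, W=0) weight 1/630
  (X=2, Y=3, U=0, Z=2, W=1) weight 1/630
  (X=3, Y=2, U=0, Z=0, W=0) weight 1/630
  (X=4, Y=1, U=0, Z=0, W=0) weight 1/324
  … 98 more
Group by X:
  weight(X=2) = 1/20
  weight(X=3) = 1/20
  weight(X=4) = 1/18
  weight(X=5) = 1/20
Total weight = 1/20 + 1/20 + 1/18 + 1/20 = 37/180
P(X=2 | obs) = 1/20 / 37/180 = 9/37
P(X=3 | obs) = 1/20 / 37/180 = 9/37
P(X=4 | obs) = 1/18 / 37/180 = 10/37
P(X=5 | obs) = 1/20 / 37/180 = 9/37

P(X = 5 | obs) = 9/37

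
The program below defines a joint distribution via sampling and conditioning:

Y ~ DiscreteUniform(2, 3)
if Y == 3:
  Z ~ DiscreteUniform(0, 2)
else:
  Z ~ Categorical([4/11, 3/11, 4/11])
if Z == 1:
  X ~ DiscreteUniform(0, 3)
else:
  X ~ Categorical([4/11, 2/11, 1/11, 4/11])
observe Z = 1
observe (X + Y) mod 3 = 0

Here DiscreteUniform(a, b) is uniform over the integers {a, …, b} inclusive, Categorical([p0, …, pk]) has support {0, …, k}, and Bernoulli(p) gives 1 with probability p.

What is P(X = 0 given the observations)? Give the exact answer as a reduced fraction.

P(X = 0 | obs) = 11/31

Enumerate traces; 3 have nonzero weight after conditioning:
  (Y=2, Z=1, X=1) weight 3/88
  (Y=3, Z=1, X=0) weight 1/24
  (Y=3, Z=1, X=3) weight 1/24
Group by X:
  weight(X=0) = 1/24
  weight(X=1) = 3/88
  weight(X=3) = 1/24
Total weight = 1/24 + 3/88 + 1/24 = 31/264
P(X=0 | obs) = 1/24 / 31/264 = 11/31
P(X=1 | obs) = 3/88 / 31/264 = 9/31
P(X=3 | obs) = 1/24 / 31/264 = 11/31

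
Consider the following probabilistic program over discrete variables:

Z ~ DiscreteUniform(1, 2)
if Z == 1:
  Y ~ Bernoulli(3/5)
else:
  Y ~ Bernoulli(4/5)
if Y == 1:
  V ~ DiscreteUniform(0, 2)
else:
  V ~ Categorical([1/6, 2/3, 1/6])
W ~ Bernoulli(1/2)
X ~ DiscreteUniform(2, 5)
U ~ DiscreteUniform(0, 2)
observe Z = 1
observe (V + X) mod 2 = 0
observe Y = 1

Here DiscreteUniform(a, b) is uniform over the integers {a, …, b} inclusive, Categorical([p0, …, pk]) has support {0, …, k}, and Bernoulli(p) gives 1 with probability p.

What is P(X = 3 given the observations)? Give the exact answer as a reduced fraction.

Enumerate traces; 36 have nonzero weight after conditioning:
  (Z=1, Y=1, V=0, W=0, X=2, U=0) weight 1/240
  (Z=1, Y=1, V=0, W=0, X=2, U=1) weight 1/240
  (Z=1, Y=1, V=0, W=0, X=2, U=2) weight 1/240
  (Z=1, Y=1, V=0, W=0, X=4, U=0) weight 1/240
  (Z=1, Y=1, V=0, W=0, X=4, U=1) weight 1/240
  (Z=1, Y=1, V=0, W=0, X=4, U=2) weight 1/240
  (Z=1, Y=1, V=0, W=1, X=2, U=0) weight 1/240
  (Z=1, Y=1, V=0, W=1, X=2, U=1) weight 1/240
  (Z=1, Y=1, V=1, W=0, X=3, U=0) weight 1/240
  (Z=1, Y=1, V=1, W=0, X=5, U=0) weight 1/240
  … 26 more
Group by X:
  weight(X=2) = 1/20
  weight(X=3) = 1/40
  weight(X=4) = 1/20
  weight(X=5) = 1/40
Total weight = 1/20 + 1/40 + 1/20 + 1/40 = 3/20
P(X=2 | obs) = 1/20 / 3/20 = 1/3
P(X=3 | obs) = 1/40 / 3/20 = 1/6
P(X=4 | obs) = 1/20 / 3/20 = 1/3
P(X=5 | obs) = 1/40 / 3/20 = 1/6

P(X = 3 | obs) = 1/6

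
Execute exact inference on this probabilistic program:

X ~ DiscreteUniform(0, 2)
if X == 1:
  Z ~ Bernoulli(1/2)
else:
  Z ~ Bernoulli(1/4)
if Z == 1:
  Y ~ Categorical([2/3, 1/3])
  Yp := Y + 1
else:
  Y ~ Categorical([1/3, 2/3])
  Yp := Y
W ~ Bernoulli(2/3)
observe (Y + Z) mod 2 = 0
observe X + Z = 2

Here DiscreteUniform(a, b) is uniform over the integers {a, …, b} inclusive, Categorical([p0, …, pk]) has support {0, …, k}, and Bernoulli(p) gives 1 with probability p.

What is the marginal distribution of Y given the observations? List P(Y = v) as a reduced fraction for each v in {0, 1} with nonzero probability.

Enumerate traces; 4 have nonzero weight after conditioning:
  (X=1, Z=1, Y=1, W=0) weight 1/54
  (X=1, Z=1, Y=1, W=1) weight 1/27
  (X=2, Z=0, Y=0, W=0) weight 1/36
  (X=2, Z=0, Y=0, W=1) weight 1/18
Group by Y:
  weight(Y=0) = 1/12
  weight(Y=1) = 1/18
Total weight = 1/12 + 1/18 = 5/36
P(Y=0 | obs) = 1/12 / 5/36 = 3/5
P(Y=1 | obs) = 1/18 / 5/36 = 2/5

P(Y=0) = 3/5, P(Y=1) = 2/5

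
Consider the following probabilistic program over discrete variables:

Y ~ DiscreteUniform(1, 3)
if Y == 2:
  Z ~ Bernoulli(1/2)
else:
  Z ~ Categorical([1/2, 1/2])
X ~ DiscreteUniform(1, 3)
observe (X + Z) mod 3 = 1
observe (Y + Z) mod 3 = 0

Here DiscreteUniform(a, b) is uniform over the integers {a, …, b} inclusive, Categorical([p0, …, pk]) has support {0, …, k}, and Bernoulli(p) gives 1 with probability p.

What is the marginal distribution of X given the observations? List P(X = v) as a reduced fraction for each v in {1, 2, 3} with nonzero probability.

P(X=1) = 1/2, P(X=3) = 1/2

Enumerate traces; 2 have nonzero weight after conditioning:
  (Y=2, Z=1, X=3) weight 1/18
  (Y=3, Z=0, X=1) weight 1/18
Group by X:
  weight(X=1) = 1/18
  weight(X=3) = 1/18
Total weight = 1/18 + 1/18 = 1/9
P(X=1 | obs) = 1/18 / 1/9 = 1/2
P(X=3 | obs) = 1/18 / 1/9 = 1/2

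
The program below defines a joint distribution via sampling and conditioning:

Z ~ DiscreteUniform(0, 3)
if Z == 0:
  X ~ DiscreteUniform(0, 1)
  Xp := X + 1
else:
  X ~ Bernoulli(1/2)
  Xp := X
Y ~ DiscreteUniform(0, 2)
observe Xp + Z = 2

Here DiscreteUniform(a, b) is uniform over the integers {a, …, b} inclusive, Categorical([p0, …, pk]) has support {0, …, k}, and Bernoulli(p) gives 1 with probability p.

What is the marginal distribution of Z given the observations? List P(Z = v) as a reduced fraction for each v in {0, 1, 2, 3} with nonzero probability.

Enumerate traces; 9 have nonzero weight after conditioning:
  (Z=0, X=1, Y=0) weight 1/24
  (Z=0, X=1, Y=1) weight 1/24
  (Z=0, X=1, Y=2) weight 1/24
  (Z=1, X=1, Y=0) weight 1/24
  (Z=1, X=1, Y=1) weight 1/24
  (Z=1, X=1, Y=2) weight 1/24
  (Z=2, X=0, Y=0) weight 1/24
  (Z=2, X=0, Y=1) weight 1/24
  … 1 more
Group by Z:
  weight(Z=0) = 1/8
  weight(Z=1) = 1/8
  weight(Z=2) = 1/8
Total weight = 1/8 + 1/8 + 1/8 = 3/8
P(Z=0 | obs) = 1/8 / 3/8 = 1/3
P(Z=1 | obs) = 1/8 / 3/8 = 1/3
P(Z=2 | obs) = 1/8 / 3/8 = 1/3

P(Z=0) = 1/3, P(Z=1) = 1/3, P(Z=2) = 1/3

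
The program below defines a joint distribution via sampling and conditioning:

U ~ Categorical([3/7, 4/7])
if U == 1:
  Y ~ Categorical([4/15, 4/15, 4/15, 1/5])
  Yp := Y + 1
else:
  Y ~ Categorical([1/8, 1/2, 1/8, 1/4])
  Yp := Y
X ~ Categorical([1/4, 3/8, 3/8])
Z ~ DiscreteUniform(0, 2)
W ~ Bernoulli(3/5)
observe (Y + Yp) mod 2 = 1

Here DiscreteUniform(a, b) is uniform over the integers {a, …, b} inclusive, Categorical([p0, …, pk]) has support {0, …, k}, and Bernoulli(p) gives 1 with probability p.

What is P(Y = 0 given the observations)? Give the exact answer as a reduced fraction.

Enumerate traces; 72 have nonzero weight after conditioning:
  (U=1, Y=0, X=0, Z=0, W=0) weight 8/1575
  (U=1, Y=0, X=0, Z=0, W=1) weight 4/525
  (U=1, Y=0, X=0, Z=1, W=0) weight 8/1575
  (U=1, Y=0, X=0, Z=1, W=1) weight 4/525
  (U=1, Y=0, X=0, Z=2, W=0) weight 8/1575
  (U=1, Y=0, X=0, Z=2, W=1) weight 4/525
  (U=1, Y=0, X=1, Z=0, W=0) weight 4/525
  (U=1, Y=0, X=1, Z=0, W=1) weight 2/175
  (U=1, Y=1, X=0, Z=0, W=0) weight 8/1575
  (U=1, Y=2, X=0, Z=0, W=0) weight 8/1575
  … 62 more
Group by Y:
  weight(Y=0) = 16/105
  weight(Y=1) = 16/105
  weight(Y=2) = 16/105
  weight(Y=3) = 4/35
Total weight = 16/105 + 16/105 + 16/105 + 4/35 = 4/7
P(Y=0 | obs) = 16/105 / 4/7 = 4/15
P(Y=1 | obs) = 16/105 / 4/7 = 4/15
P(Y=2 | obs) = 16/105 / 4/7 = 4/15
P(Y=3 | obs) = 4/35 / 4/7 = 1/5

P(Y = 0 | obs) = 4/15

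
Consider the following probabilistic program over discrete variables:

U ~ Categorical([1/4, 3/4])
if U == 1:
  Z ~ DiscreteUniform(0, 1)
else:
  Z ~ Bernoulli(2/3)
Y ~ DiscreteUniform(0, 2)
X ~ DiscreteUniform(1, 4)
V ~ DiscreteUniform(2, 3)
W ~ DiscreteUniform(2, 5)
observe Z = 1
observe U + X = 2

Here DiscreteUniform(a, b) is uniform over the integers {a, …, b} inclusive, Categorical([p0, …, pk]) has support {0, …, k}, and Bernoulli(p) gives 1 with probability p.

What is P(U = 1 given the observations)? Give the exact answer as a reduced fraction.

P(U = 1 | obs) = 9/13

Enumerate traces; 48 have nonzero weight after conditioning:
  (U=0, Z=1, Y=0, X=2, V=2, W=2) weight 1/576
  (U=0, Z=1, Y=0, X=2, V=2, W=3) weight 1/576
  (U=0, Z=1, Y=0, X=2, V=2, W=4) weight 1/576
  (U=0, Z=1, Y=0, X=2, V=2, W=5) weight 1/576
  (U=0, Z=1, Y=0, X=2, V=3, W=2) weight 1/576
  (U=0, Z=1, Y=0, X=2, V=3, W=3) weight 1/576
  (U=0, Z=1, Y=0, X=2, V=3, W=4) weight 1/576
  (U=0, Z=1, Y=0, X=2, V=3, W=5) weight 1/576
  (U=1, Z=1, Y=0, X=1, V=2, W=2) weight 1/256
  … 39 more
Group by U:
  weight(U=0) = 1/24
  weight(U=1) = 3/32
Total weight = 1/24 + 3/32 = 13/96
P(U=0 | obs) = 1/24 / 13/96 = 4/13
P(U=1 | obs) = 3/32 / 13/96 = 9/13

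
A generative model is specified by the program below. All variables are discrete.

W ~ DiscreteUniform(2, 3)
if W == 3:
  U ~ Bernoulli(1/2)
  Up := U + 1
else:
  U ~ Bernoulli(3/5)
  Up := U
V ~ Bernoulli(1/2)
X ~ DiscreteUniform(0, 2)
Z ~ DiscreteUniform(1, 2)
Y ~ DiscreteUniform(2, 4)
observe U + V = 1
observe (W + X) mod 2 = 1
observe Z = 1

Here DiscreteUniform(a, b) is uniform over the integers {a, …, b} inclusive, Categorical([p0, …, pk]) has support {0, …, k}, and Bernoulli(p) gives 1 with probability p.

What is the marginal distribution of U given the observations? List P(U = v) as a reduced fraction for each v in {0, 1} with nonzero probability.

P(U=0) = 7/15, P(U=1) = 8/15

Enumerate traces; 18 have nonzero weight after conditioning:
  (W=2, U=0, V=1, X=1, Z=1, Y=2) weight 1/180
  (W=2, U=0, V=1, X=1, Z=1, Y=3) weight 1/180
  (W=2, U=0, V=1, X=1, Z=1, Y=4) weight 1/180
  (W=2, U=1, V=0, X=1, Z=1, Y=2) weight 1/120
  (W=2, U=1, V=0, X=1, Z=1, Y=3) weight 1/120
  (W=2, U=1, V=0, X=1, Z=1, Y=4) weight 1/120
  (W=3, U=0, V=1, X=0, Z=1, Y=2) weight 1/144
  (W=3, U=0, V=1, X=0, Z=1, Y=3) weight 1/144
  … 10 more
Group by U:
  weight(U=0) = 7/120
  weight(U=1) = 1/15
Total weight = 7/120 + 1/15 = 1/8
P(U=0 | obs) = 7/120 / 1/8 = 7/15
P(U=1 | obs) = 1/15 / 1/8 = 8/15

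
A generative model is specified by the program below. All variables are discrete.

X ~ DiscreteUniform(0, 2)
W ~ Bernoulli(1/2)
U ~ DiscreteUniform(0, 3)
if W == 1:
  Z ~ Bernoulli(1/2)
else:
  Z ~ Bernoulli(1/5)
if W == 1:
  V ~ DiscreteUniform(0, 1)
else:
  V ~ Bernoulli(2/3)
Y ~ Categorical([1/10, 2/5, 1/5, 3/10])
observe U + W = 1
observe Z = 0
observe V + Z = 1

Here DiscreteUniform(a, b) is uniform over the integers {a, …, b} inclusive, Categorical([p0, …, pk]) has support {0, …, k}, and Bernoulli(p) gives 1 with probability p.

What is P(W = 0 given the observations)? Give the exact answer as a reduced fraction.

Enumerate traces; 24 have nonzero weight after conditioning:
  (X=0, W=0, U=1, Z=0, V=1, Y=0) weight 1/450
  (X=0, W=0, U=1, Z=0, V=1, Y=1) weight 2/225
  (X=0, W=0, U=1, Z=0, V=1, Y=2) weight 1/225
  (X=0, W=0, U=1, Z=0, V=1, Y=3) weight 1/150
  (X=0, W=1, U=0, Z=0, V=1, Y=0) weight 1/960
  (X=0, W=1, U=0, Z=0, V=1, Y=1) weight 1/240
  (X=0, W=1, U=0, Z=0, V=1, Y=2) weight 1/480
  (X=0, W=1, U=0, Z=0, V=1, Y=3) weight 1/320
  … 16 more
Group by W:
  weight(W=0) = 1/15
  weight(W=1) = 1/32
Total weight = 1/15 + 1/32 = 47/480
P(W=0 | obs) = 1/15 / 47/480 = 32/47
P(W=1 | obs) = 1/32 / 47/480 = 15/47

P(W = 0 | obs) = 32/47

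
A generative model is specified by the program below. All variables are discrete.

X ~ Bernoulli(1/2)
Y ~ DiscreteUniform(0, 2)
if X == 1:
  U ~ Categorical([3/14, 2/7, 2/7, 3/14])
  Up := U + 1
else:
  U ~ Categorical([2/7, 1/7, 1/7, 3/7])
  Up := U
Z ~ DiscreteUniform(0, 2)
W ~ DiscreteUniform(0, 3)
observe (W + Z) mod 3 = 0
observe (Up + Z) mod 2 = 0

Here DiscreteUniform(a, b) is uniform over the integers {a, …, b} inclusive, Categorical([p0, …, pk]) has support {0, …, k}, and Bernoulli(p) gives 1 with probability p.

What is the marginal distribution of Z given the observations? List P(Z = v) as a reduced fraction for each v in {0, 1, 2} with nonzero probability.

Enumerate traces; 48 have nonzero weight after conditioning:
  (X=0, Y=0, U=0, Z=0, W=0) weight 1/252
  (X=0, Y=0, U=0, Z=0, W=3) weight 1/252
  (X=0, Y=0, U=0, Z=2, W=1) weight 1/252
  (X=0, Y=0, U=1, Z=1, W=2) weight 1/504
  (X=0, Y=0, U=2, Z=0, W=0) weight 1/504
  (X=0, Y=0, U=2, Z=0, W=3) weight 1/504
  (X=0, Y=0, U=2, Z=2, W=1) weight 1/504
  (X=0, Y=0, U=3, Z=1, W=2) weight 1/168
  … 40 more
Group by Z:
  weight(Z=0) = 13/168
  weight(Z=1) = 5/112
  weight(Z=2) = 13/336
Total weight = 13/168 + 5/112 + 13/336 = 9/56
P(Z=0 | obs) = 13/168 / 9/56 = 13/27
P(Z=1 | obs) = 5/112 / 9/56 = 5/18
P(Z=2 | obs) = 13/336 / 9/56 = 13/54

P(Z=0) = 13/27, P(Z=1) = 5/18, P(Z=2) = 13/54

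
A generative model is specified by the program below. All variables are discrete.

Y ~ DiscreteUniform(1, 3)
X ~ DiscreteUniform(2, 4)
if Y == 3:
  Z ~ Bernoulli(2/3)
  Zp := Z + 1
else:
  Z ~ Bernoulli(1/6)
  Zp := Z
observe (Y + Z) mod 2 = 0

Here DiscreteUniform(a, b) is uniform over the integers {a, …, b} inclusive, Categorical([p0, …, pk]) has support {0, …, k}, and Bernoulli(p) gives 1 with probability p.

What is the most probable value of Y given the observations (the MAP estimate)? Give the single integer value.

argmax_v P(Y = v | obs) = 2

Enumerate traces; 9 have nonzero weight after conditioning:
  (Y=1, X=2, Z=1) weight 1/54
  (Y=1, X=3, Z=1) weight 1/54
  (Y=1, X=4, Z=1) weight 1/54
  (Y=2, X=2, Z=0) weight 5/54
  (Y=2, X=3, Z=0) weight 5/54
  (Y=2, X=4, Z=0) weight 5/54
  (Y=3, X=2, Z=1) weight 2/27
  (Y=3, X=3, Z=1) weight 2/27
  … 1 more
Group by Y:
  weight(Y=1) = 1/18
  weight(Y=2) = 5/18
  weight(Y=3) = 2/9
Total weight = 1/18 + 5/18 + 2/9 = 5/9
P(Y=1 | obs) = 1/18 / 5/9 = 1/10
P(Y=2 | obs) = 5/18 / 5/9 = 1/2
P(Y=3 | obs) = 2/9 / 5/9 = 2/5
argmax = 2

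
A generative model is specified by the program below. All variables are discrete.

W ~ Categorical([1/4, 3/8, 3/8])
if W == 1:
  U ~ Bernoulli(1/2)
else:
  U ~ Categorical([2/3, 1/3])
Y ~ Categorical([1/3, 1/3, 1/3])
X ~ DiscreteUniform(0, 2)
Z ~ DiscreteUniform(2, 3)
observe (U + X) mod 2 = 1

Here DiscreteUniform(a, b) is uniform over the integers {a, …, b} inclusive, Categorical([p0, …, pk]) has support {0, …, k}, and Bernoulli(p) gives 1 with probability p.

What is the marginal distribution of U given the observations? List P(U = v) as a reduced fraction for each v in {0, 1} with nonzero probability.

Enumerate traces; 54 have nonzero weight after conditioning:
  (W=0, U=0, Y=0, X=1, Z=2) weight 1/108
  (W=0, U=0, Y=0, X=1, Z=3) weight 1/108
  (W=0, U=0, Y=1, X=1, Z=2) weight 1/108
  (W=0, U=0, Y=1, X=1, Z=3) weight 1/108
  (W=0, U=0, Y=2, X=1, Z=2) weight 1/108
  (W=0, U=0, Y=2, X=1, Z=3) weight 1/108
  (W=0, U=1, Y=0, X=0, Z=2) weight 1/216
  (W=0, U=1, Y=0, X=0, Z=3) weight 1/216
  … 46 more
Group by U:
  weight(U=0) = 29/144
  weight(U=1) = 19/72
Total weight = 29/144 + 19/72 = 67/144
P(U=0 | obs) = 29/144 / 67/144 = 29/67
P(U=1 | obs) = 19/72 / 67/144 = 38/67

P(U=0) = 29/67, P(U=1) = 38/67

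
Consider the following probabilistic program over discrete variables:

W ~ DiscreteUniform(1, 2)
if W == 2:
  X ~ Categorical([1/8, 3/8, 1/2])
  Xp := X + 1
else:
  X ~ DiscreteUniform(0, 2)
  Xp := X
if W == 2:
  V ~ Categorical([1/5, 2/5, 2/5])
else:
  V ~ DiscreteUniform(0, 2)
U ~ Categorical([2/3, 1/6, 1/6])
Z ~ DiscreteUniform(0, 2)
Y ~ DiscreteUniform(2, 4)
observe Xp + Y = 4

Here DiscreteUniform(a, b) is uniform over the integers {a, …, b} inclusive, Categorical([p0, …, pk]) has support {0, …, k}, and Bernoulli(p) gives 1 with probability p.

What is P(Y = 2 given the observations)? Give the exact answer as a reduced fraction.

Enumerate traces; 135 have nonzero weight after conditioning:
  (W=1, X=0, V=0, U=0, Z=0, Y=4) weight 1/243
  (W=1, X=0, V=0, U=0, Z=1, Y=4) weight 1/243
  (W=1, X=0, V=0, U=0, Z=2, Y=4) weight 1/243
  (W=1, X=0, V=0, U=1, Z=0, Y=4) weight 1/972
  (W=1, X=0, V=0, U=1, Z=1, Y=4) weight 1/972
  (W=1, X=0, V=0, U=1, Z=2, Y=4) weight 1/972
  (W=1, X=0, V=0, U=2, Z=0, Y=4) weight 1/972
  (W=1, X=0, V=0, U=2, Z=1, Y=4) weight 1/972
  (W=1, X=1, V=0, U=0, Z=0, Y=3) weight 1/243
  (W=1, X=2, V=0, U=0, Z=0, Y=2) weight 1/243
  … 125 more
Group by Y:
  weight(Y=2) = 17/144
  weight(Y=3) = 11/144
  weight(Y=4) = 1/18
Total weight = 17/144 + 11/144 + 1/18 = 1/4
P(Y=2 | obs) = 17/144 / 1/4 = 17/36
P(Y=3 | obs) = 11/144 / 1/4 = 11/36
P(Y=4 | obs) = 1/18 / 1/4 = 2/9

P(Y = 2 | obs) = 17/36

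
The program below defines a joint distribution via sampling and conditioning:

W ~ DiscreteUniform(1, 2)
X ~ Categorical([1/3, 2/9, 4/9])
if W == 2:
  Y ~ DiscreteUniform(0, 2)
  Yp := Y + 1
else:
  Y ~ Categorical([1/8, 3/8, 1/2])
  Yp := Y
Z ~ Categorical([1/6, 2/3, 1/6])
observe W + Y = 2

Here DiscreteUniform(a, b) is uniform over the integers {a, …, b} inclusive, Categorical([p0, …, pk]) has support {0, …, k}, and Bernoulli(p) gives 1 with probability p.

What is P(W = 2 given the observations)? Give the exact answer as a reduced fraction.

P(W = 2 | obs) = 8/17

Enumerate traces; 18 have nonzero weight after conditioning:
  (W=1, X=0, Y=1, Z=0) weight 1/96
  (W=1, X=0, Y=1, Z=1) weight 1/24
  (W=1, X=0, Y=1, Z=2) weight 1/96
  (W=1, X=1, Y=1, Z=0) weight 1/144
  (W=1, X=1, Y=1, Z=1) weight 1/36
  (W=1, X=1, Y=1, Z=2) weight 1/144
  (W=1, X=2, Y=1, Z=0) weight 1/72
  (W=1, X=2, Y=1, Z=1) weight 1/18
  (W=2, X=0, Y=0, Z=0) weight 1/108
  … 9 more
Group by W:
  weight(W=1) = 3/16
  weight(W=2) = 1/6
Total weight = 3/16 + 1/6 = 17/48
P(W=1 | obs) = 3/16 / 17/48 = 9/17
P(W=2 | obs) = 1/6 / 17/48 = 8/17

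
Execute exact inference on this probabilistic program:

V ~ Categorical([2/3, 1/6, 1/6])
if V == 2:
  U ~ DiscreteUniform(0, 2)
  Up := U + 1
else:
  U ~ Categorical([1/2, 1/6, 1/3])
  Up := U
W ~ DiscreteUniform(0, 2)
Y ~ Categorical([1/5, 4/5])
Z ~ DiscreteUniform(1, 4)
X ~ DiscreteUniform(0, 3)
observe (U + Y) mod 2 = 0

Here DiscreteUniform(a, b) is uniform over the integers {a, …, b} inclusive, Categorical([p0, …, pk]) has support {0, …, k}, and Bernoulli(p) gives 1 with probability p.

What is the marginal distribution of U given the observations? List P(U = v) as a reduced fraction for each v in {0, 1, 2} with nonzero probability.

Enumerate traces; 432 have nonzero weight after conditioning:
  (V=0, U=0, W=0, Y=0, Z=1, X=0) weight 1/720
  (V=0, U=0, W=0, Y=0, Z=1, X=1) weight 1/720
  (V=0, U=0, W=0, Y=0, Z=1, X=2) weight 1/720
  (V=0, U=0, W=0, Y=0, Z=1, X=3) weight 1/720
  (V=0, U=0, W=0, Y=0, Z=2, X=0) weight 1/720
  (V=0, U=0, W=0, Y=0, Z=2, X=1) weight 1/720
  (V=0, U=0, W=0, Y=0, Z=2, X=2) weight 1/720
  (V=0, U=0, W=0, Y=0, Z=2, X=3) weight 1/720
  (V=0, U=1, W=0, Y=1, Z=1, X=0) weight 1/540
  (V=0, U=2, W=0, Y=0, Z=1, X=0) weight 1/1080
  … 422 more
Group by U:
  weight(U=0) = 17/180
  weight(U=1) = 7/45
  weight(U=2) = 1/15
Total weight = 17/180 + 7/45 + 1/15 = 19/60
P(U=0 | obs) = 17/180 / 19/60 = 17/57
P(U=1 | obs) = 7/45 / 19/60 = 28/57
P(U=2 | obs) = 1/15 / 19/60 = 4/19

P(U=0) = 17/57, P(U=1) = 28/57, P(U=2) = 4/19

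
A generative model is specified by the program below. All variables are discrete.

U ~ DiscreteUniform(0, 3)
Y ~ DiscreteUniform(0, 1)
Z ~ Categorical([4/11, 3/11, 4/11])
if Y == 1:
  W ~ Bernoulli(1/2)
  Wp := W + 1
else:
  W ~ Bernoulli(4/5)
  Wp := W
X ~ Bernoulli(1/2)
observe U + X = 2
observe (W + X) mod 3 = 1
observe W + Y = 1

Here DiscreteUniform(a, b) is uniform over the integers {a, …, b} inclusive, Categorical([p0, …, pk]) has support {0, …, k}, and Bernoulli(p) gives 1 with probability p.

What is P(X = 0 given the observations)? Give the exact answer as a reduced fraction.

P(X = 0 | obs) = 8/13

Enumerate traces; 6 have nonzero weight after conditioning:
  (U=1, Y=1, Z=0, W=0, X=1) weight 1/88
  (U=1, Y=1, Z=1, W=0, X=1) weight 3/352
  (U=1, Y=1, Z=2, W=0, X=1) weight 1/88
  (U=2, Y=0, Z=0, W=1, X=0) weight 1/55
  (U=2, Y=0, Z=1, W=1, X=0) weight 3/220
  (U=2, Y=0, Z=2, W=1, X=0) weight 1/55
Group by X:
  weight(X=0) = 1/20
  weight(X=1) = 1/32
Total weight = 1/20 + 1/32 = 13/160
P(X=0 | obs) = 1/20 / 13/160 = 8/13
P(X=1 | obs) = 1/32 / 13/160 = 5/13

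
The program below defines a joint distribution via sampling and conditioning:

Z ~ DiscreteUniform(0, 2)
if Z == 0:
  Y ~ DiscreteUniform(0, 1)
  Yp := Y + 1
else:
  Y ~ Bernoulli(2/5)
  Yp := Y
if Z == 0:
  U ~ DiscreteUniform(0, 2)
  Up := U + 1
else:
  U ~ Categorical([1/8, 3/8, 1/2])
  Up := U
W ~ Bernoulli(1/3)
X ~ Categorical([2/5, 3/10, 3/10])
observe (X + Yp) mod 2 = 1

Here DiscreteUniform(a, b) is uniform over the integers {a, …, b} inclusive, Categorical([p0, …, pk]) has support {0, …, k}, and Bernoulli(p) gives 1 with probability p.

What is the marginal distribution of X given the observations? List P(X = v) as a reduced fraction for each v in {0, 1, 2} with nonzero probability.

P(X=0) = 26/71, P(X=1) = 51/142, P(X=2) = 39/142

Enumerate traces; 54 have nonzero weight after conditioning:
  (Z=0, Y=0, U=0, W=0, X=0) weight 2/135
  (Z=0, Y=0, U=0, W=0, X=2) weight 1/90
  (Z=0, Y=0, U=0, W=1, X=0) weight 1/135
  (Z=0, Y=0, U=0, W=1, X=2) weight 1/180
  (Z=0, Y=0, U=1, W=0, X=0) weight 2/135
  (Z=0, Y=0, U=1, W=0, X=2) weight 1/90
  (Z=0, Y=0, U=1, W=1, X=0) weight 1/135
  (Z=0, Y=0, U=1, W=1, X=2) weight 1/180
  (Z=0, Y=1, U=0, W=0, X=1) weight 1/90
  … 45 more
Group by X:
  weight(X=0) = 13/75
  weight(X=1) = 17/100
  weight(X=2) = 13/100
Total weight = 13/75 + 17/100 + 13/100 = 71/150
P(X=0 | obs) = 13/75 / 71/150 = 26/71
P(X=1 | obs) = 17/100 / 71/150 = 51/142
P(X=2 | obs) = 13/100 / 71/150 = 39/142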